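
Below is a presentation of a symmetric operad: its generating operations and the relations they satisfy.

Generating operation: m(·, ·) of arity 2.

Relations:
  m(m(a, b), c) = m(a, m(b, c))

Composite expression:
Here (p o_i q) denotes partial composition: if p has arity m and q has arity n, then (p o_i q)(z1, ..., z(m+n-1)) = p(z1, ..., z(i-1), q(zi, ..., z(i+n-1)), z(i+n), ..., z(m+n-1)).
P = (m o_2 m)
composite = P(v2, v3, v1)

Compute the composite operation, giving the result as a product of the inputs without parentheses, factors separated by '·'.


v2 · v3 · v1


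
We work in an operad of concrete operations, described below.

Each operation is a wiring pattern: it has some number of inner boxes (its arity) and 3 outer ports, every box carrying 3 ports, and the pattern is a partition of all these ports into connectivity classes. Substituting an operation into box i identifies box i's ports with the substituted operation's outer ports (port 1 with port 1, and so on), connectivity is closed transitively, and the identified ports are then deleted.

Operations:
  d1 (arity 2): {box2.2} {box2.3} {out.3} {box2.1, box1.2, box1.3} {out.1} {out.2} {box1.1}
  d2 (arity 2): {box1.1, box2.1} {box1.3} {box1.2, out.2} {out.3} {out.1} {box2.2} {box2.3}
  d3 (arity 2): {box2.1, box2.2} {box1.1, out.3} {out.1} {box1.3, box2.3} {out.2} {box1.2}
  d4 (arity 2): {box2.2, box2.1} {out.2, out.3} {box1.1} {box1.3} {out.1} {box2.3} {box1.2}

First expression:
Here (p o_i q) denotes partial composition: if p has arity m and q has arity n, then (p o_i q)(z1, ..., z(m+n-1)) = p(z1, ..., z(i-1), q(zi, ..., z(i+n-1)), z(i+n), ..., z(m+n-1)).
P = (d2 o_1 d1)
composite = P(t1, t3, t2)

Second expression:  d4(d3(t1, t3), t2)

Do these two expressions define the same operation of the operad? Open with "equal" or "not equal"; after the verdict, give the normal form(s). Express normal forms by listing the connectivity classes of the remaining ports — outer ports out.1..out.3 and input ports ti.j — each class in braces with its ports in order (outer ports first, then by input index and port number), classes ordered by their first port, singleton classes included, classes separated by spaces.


not equal: they reduce to {out.1} {out.2} {out.3} {t1.1} {t1.2, t1.3, t3.1} {t2.1} {t2.2} {t2.3} {t3.2} {t3.3} and {out.1} {out.2, out.3} {t1.1} {t1.2} {t1.3, t3.3} {t2.1, t2.2} {t2.3} {t3.1, t3.2}

The first composite normalizes to {out.1} {out.2} {out.3} {t1.1} {t1.2, t1.3, t3.1} {t2.1} {t2.2} {t2.3} {t3.2} {t3.3}
The second composite normalizes to {out.1} {out.2, out.3} {t1.1} {t1.2} {t1.3, t3.3} {t2.1, t2.2} {t2.3} {t3.1, t3.2}
No match — not equal.


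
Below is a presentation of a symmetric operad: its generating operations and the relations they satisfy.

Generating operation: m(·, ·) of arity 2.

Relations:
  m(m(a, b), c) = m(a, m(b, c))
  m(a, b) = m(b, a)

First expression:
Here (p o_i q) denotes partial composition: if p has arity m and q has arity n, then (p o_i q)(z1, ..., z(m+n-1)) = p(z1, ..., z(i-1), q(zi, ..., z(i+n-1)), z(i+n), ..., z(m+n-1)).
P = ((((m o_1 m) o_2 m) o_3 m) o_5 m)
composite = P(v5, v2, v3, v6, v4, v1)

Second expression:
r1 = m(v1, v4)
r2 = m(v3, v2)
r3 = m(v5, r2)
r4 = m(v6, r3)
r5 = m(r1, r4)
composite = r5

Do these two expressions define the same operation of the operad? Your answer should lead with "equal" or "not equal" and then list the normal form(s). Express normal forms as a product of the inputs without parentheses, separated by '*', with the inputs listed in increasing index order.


equal; the common form is v1 * v2 * v3 * v4 * v5 * v6

In normal form, the first expression is v1 * v2 * v3 * v4 * v5 * v6
In normal form, the second expression is v1 * v2 * v3 * v4 * v5 * v6
The normal forms match — equal.


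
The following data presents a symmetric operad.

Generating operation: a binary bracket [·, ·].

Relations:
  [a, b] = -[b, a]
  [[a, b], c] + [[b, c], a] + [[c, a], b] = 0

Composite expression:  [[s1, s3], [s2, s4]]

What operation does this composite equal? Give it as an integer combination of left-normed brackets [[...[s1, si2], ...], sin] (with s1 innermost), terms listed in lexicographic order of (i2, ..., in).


[[[s1, s3], s2], s4] - [[[s1, s3], s4], s2]

In the tensor algebra, words opening s1 carry the s1-anchored form.
Composite bracket: [[s1, s3], [s2, s4]]
The bracket unfolds into 8 signed words via [a, b] = ab - ba (2^3 = 8).
Words beginning with s1 determine it all:
  s1s3s2s4 appears with sign +1, giving the term +[[[s1, s3], s2], s4]
  s1s3s4s2 appears with sign -1, giving the term -[[[s1, s3], s4], s2]


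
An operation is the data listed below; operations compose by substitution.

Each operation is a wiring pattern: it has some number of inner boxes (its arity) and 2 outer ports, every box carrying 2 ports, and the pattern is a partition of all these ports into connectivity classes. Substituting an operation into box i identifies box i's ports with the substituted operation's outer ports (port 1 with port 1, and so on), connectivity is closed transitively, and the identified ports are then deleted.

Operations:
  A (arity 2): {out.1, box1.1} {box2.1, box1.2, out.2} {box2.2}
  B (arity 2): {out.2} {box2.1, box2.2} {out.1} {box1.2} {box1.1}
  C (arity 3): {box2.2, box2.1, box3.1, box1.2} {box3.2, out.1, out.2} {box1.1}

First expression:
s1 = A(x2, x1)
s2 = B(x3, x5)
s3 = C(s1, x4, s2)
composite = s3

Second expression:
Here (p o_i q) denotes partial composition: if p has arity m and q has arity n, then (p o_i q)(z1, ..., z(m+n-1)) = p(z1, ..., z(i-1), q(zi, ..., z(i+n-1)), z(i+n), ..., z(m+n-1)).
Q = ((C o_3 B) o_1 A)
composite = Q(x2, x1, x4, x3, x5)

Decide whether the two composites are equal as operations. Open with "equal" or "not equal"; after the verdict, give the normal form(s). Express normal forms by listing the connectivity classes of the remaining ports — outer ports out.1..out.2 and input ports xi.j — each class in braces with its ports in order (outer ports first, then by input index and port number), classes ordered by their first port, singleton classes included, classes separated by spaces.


equal; both compose to {out.1, out.2} {x1.1, x2.2, x4.1, x4.2} {x1.2} {x2.1} {x3.1} {x3.2} {x5.1, x5.2}


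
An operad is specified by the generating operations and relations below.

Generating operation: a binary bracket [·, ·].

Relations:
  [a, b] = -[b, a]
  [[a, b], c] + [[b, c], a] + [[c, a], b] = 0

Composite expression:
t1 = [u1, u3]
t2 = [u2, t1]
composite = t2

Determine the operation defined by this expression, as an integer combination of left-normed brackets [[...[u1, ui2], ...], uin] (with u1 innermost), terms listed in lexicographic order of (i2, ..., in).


-[[u1, u3], u2]

Left-normed coefficients sit on the u1-initial expansion words.
Composite bracket: [u2, [u1, u3]]
The bracket unfolds into 4 signed words via [a, b] = ab - ba (2^2 = 4).
The u1-initial words carry the normal form:
  u1u3u2 (sign -1) contributes -[[u1, u3], u2]


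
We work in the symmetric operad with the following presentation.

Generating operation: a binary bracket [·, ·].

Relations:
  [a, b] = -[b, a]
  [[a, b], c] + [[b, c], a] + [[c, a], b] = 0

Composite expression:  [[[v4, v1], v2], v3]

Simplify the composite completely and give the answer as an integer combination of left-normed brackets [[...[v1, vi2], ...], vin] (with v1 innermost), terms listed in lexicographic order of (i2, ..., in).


A multilinear Lie element is pinned by v1-initial words (v1 innermost).
Composite bracket: [[[v4, v1], v2], v3]
The bracket unfolds into 8 signed words via [a, b] = ab - ba (2^3 = 8).
Keep just the words that open with v1:
  the word v1v4v2v3 carries sign -1 and contributes -[[[v1, v4], v2], v3]

-[[[v1, v4], v2], v3]


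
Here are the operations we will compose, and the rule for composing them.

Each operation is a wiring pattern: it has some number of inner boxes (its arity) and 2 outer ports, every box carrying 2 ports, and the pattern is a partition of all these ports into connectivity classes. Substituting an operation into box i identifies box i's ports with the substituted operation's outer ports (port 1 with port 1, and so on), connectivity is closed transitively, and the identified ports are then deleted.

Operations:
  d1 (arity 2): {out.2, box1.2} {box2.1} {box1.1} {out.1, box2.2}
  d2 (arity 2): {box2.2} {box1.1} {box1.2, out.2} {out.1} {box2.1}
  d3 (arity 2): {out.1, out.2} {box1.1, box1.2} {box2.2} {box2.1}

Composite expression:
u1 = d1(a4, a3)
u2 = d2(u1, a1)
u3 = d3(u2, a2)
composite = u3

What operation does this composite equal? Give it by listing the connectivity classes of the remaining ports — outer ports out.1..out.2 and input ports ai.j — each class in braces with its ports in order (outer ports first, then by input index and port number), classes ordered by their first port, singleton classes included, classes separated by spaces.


After gluing at d3, chains via deleted ports link the a-ports.
the subtree at d1 composes to {out.1, a3.2} {out.2, a4.2} {a3.1} {a4.1} on (a4, a3); out.j = own outer ports
the subtree at d2 composes to {out.1} {out.2, a4.2} {a1.1} {a1.2} {a3.1} {a3.2} {a4.1} on (a4, a3, a1); out.j = own outer ports
the subtree at d3 composes to {out.1, out.2} {a1.1} {a1.2} {a2.1} {a2.2} {a3.1} {a3.2} {a4.1} {a4.2} on (a4, a3, a1, a2); out.j = own outer ports

{out.1, out.2} {a1.1} {a1.2} {a2.1} {a2.2} {a3.1} {a3.2} {a4.1} {a4.2}


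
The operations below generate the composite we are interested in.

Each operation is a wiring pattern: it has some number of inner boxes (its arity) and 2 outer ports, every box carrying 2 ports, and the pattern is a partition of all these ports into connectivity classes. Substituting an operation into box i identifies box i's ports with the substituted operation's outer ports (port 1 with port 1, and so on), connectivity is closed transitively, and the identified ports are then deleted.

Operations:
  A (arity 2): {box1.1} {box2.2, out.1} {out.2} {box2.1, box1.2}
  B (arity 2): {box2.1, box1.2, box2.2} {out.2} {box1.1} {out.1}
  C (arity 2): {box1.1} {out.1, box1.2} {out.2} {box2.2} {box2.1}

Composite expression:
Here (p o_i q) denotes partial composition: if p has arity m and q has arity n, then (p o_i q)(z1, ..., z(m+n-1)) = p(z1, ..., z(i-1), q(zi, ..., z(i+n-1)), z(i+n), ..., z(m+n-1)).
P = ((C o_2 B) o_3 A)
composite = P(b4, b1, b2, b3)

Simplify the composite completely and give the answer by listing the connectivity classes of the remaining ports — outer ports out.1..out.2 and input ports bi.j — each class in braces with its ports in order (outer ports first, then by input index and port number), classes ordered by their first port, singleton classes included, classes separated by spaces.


{out.1, b4.2} {out.2} {b1.1} {b1.2, b3.2} {b2.1} {b2.2, b3.1} {b4.1}

Substituting into C glues patterns; closure does the rest.
A over (b2, b3) gives {out.1, b3.2} {out.2} {b2.1} {b2.2, b3.1}, out.j being that stage's outer ports
B over (b1, b2, b3) gives {out.1} {out.2} {b1.1} {b1.2, b3.2} {b2.1} {b2.2, b3.1}, out.j being that stage's outer ports
C over (b4, b1, b2, b3) gives {out.1, b4.2} {out.2} {b1.1} {b1.2, b3.2} {b2.1} {b2.2, b3.1} {b4.1}, out.j being that stage's outer ports


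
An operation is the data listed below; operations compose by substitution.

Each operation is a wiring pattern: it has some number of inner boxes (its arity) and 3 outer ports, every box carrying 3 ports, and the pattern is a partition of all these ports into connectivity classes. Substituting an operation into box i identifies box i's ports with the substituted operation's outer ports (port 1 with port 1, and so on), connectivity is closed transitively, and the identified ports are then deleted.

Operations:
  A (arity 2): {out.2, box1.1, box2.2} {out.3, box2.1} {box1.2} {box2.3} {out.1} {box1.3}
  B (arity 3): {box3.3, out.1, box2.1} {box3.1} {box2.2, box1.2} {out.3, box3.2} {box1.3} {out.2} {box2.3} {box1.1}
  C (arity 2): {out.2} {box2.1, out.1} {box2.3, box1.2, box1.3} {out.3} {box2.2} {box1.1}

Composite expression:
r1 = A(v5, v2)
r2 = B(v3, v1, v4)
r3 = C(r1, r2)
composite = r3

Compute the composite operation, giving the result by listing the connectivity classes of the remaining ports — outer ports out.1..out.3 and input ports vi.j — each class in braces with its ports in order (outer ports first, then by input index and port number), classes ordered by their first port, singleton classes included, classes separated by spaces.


Two ports join when wires chain via C-identified ports.
the subtree at A composes to {out.1} {out.2, v2.2, v5.1} {out.3, v2.1} {v2.3} {v5.2} {v5.3} on (v5, v2); out.j = own outer ports
the subtree at B composes to {out.1, v1.1, v4.3} {out.2} {out.3, v4.2} {v1.2, v3.2} {v1.3} {v3.1} {v3.3} {v4.1} on (v3, v1, v4); out.j = own outer ports
the subtree at C composes to {out.1, v1.1, v4.3} {out.2} {out.3} {v1.2, v3.2} {v1.3} {v2.1, v2.2, v4.2, v5.1} {v2.3} {v3.1} {v3.3} {v4.1} {v5.2} {v5.3} on (v5, v2, v3, v1, v4); out.j = own outer ports

{out.1, v1.1, v4.3} {out.2} {out.3} {v1.2, v3.2} {v1.3} {v2.1, v2.2, v4.2, v5.1} {v2.3} {v3.1} {v3.3} {v4.1} {v5.2} {v5.3}


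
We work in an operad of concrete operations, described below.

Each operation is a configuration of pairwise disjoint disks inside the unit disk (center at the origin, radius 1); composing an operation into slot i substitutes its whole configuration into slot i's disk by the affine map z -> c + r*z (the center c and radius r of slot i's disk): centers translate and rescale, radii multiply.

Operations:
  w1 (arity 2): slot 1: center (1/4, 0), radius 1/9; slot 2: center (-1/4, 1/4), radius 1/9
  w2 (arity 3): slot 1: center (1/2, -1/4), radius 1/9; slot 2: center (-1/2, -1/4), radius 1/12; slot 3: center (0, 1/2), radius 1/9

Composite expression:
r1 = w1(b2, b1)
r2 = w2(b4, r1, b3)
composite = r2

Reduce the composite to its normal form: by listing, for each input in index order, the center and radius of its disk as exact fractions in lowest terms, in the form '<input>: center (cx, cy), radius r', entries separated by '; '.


Follow each b-input down from w2: c' goes to c + r*c', radius to r*r'.
input b4: composing its 1 substitution step yields center (1/2, -1/4), radius 1/9
input b2: composing its 2 substitution steps yields center (-23/48, -1/4), radius 1/108
input b1: composing its 2 substitution steps yields center (-25/48, -11/48), radius 1/108
input b3: composing its 1 substitution step yields center (0, 1/2), radius 1/9

b1: center (-25/48, -11/48), radius 1/108; b2: center (-23/48, -1/4), radius 1/108; b3: center (0, 1/2), radius 1/9; b4: center (1/2, -1/4), radius 1/9


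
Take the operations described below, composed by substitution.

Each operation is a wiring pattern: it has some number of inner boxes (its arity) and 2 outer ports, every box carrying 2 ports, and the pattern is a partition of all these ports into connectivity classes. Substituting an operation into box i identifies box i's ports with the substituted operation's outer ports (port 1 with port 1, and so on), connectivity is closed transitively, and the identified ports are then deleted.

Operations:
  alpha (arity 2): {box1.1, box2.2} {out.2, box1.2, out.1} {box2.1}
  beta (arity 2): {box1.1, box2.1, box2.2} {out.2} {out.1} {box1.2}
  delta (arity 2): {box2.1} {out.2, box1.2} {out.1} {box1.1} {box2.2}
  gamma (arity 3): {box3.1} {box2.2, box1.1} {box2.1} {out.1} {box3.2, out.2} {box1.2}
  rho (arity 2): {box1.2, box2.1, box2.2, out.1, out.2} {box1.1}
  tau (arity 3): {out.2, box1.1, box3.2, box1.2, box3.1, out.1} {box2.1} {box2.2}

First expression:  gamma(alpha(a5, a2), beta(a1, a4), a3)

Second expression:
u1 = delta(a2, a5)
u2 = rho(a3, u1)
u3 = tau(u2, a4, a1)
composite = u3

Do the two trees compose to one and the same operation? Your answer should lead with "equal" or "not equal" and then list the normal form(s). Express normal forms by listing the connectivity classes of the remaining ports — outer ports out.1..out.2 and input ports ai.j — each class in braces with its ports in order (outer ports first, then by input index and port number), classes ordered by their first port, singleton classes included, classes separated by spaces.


not equal; the first gives {out.1} {out.2, a3.2} {a1.1, a4.1, a4.2} {a1.2} {a2.1} {a2.2, a5.1} {a3.1} {a5.2} and the second {out.1, out.2, a1.1, a1.2, a2.2, a3.2} {a2.1} {a3.1} {a4.1} {a4.2} {a5.1} {a5.2}

Normal form of the first expression: {out.1} {out.2, a3.2} {a1.1, a4.1, a4.2} {a1.2} {a2.1} {a2.2, a5.1} {a3.1} {a5.2}
Normal form of the second expression: {out.1, out.2, a1.1, a1.2, a2.2, a3.2} {a2.1} {a3.1} {a4.1} {a4.2} {a5.1} {a5.2}
Distinct normal forms: not equal.


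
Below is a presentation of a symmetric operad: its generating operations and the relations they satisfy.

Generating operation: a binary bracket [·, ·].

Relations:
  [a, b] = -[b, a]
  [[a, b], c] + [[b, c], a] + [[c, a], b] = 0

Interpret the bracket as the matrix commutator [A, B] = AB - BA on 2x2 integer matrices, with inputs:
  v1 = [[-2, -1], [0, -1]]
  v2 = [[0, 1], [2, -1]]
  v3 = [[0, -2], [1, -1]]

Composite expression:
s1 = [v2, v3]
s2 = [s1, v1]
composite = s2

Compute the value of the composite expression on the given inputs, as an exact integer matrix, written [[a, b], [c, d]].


[v2, v3] = [[5, -3], [1, -5]]
[[v2, v3], v1] = [[1, -13], [-1, -1]]

[[1, -13], [-1, -1]]


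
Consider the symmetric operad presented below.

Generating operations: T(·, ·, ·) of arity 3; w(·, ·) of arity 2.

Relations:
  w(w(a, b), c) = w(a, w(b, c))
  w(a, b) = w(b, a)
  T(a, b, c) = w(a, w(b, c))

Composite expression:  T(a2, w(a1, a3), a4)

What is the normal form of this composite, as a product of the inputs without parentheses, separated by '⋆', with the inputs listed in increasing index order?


a1 ⋆ a2 ⋆ a3 ⋆ a4

Any arrangement under T is one operation, so sort the a-inputs.
w(a1, a3) unparenthesizes to a1 ⋆ a3
T(a2, w(a1, a3), a4) unparenthesizes to a2 ⋆ a1 ⋆ a3 ⋆ a4
putting the inputs in ascending order: a1 ⋆ a2 ⋆ a3 ⋆ a4


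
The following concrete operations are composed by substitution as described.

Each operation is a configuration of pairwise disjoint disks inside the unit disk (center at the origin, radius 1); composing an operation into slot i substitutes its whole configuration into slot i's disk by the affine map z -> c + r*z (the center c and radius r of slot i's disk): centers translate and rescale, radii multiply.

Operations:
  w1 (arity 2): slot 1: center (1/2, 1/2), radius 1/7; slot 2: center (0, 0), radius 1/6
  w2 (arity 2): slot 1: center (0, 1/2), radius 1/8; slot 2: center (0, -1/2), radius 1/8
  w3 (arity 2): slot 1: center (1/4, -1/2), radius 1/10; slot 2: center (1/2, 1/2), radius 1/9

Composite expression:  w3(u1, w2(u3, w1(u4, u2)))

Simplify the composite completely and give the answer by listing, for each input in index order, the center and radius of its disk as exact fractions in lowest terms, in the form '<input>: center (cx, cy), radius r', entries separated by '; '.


u1: center (1/4, -1/2), radius 1/10; u2: center (1/2, 4/9), radius 1/432; u3: center (1/2, 5/9), radius 1/72; u4: center (73/144, 65/144), radius 1/504


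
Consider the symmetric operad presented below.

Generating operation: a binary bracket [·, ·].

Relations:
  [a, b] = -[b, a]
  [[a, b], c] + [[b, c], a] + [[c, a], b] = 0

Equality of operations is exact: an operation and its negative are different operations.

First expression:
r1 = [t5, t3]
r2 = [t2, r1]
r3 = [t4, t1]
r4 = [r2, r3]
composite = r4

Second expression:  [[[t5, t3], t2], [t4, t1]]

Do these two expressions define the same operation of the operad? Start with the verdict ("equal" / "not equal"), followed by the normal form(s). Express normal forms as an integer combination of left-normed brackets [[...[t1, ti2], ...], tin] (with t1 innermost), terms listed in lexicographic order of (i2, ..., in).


not equal: they reduce to -[[[[t1, t4], t2], t3], t5] + [[[[t1, t4], t2], t5], t3] + [[[[t1, t4], t3], t5], t2] - [[[[t1, t4], t5], t3], t2] and [[[[t1, t4], t2], t3], t5] - [[[[t1, t4], t2], t5], t3] - [[[[t1, t4], t3], t5], t2] + [[[[t1, t4], t5], t3], t2]

Normal form of the first expression: -[[[[t1, t4], t2], t3], t5] + [[[[t1, t4], t2], t5], t3] + [[[[t1, t4], t3], t5], t2] - [[[[t1, t4], t5], t3], t2]
Normal form of the second expression: [[[[t1, t4], t2], t3], t5] - [[[[t1, t4], t2], t5], t3] - [[[[t1, t4], t3], t5], t2] + [[[[t1, t4], t5], t3], t2]
The forms do not match — not equal.


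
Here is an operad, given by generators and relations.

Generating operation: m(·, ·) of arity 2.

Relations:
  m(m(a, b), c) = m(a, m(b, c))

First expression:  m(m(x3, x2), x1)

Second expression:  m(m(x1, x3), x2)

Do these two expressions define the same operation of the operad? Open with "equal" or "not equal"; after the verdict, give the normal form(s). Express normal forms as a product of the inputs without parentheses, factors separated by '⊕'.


not equal — first x3 ⊕ x2 ⊕ x1, second x1 ⊕ x3 ⊕ x2

The first expression reduces to x3 ⊕ x2 ⊕ x1
The second expression reduces to x1 ⊕ x3 ⊕ x2
No match — not equal.


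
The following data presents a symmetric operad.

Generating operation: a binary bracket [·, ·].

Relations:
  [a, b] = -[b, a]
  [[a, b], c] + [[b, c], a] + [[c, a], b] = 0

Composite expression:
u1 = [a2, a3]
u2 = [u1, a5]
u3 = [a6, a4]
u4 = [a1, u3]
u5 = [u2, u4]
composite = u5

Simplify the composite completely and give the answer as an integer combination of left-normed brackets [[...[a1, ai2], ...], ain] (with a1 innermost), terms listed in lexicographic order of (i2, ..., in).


Expand each bracket as ab - ba; the a1-initial words give the coefficients.
Composite bracket: [[[a2, a3], a5], [a1, [a6, a4]]]
Each bracket splits as ab - ba, giving 32 signed words (2^5 = 32).
Only words starting with a1 matter:
  word a1a4a6a2a3a5 has sign +1, contributing +[[[[[a1, a4], a6], a2], a3], a5]
  word a1a4a6a3a2a5 has sign -1, contributing -[[[[[a1, a4], a6], a3], a2], a5]
  word a1a4a6a5a2a3 has sign -1, contributing -[[[[[a1, a4], a6], a5], a2], a3]
  word a1a4a6a5a3a2 has sign +1, contributing +[[[[[a1, a4], a6], a5], a3], a2]
  word a1a6a4a2a3a5 has sign -1, contributing -[[[[[a1, a6], a4], a2], a3], a5]
  word a1a6a4a3a2a5 has sign +1, contributing +[[[[[a1, a6], a4], a3], a2], a5]
  word a1a6a4a5a2a3 has sign +1, contributing +[[[[[a1, a6], a4], a5], a2], a3]
  word a1a6a4a5a3a2 has sign -1, contributing -[[[[[a1, a6], a4], a5], a3], a2]

[[[[[a1, a4], a6], a2], a3], a5] - [[[[[a1, a4], a6], a3], a2], a5] - [[[[[a1, a4], a6], a5], a2], a3] + [[[[[a1, a4], a6], a5], a3], a2] - [[[[[a1, a6], a4], a2], a3], a5] + [[[[[a1, a6], a4], a3], a2], a5] + [[[[[a1, a6], a4], a5], a2], a3] - [[[[[a1, a6], a4], a5], a3], a2]


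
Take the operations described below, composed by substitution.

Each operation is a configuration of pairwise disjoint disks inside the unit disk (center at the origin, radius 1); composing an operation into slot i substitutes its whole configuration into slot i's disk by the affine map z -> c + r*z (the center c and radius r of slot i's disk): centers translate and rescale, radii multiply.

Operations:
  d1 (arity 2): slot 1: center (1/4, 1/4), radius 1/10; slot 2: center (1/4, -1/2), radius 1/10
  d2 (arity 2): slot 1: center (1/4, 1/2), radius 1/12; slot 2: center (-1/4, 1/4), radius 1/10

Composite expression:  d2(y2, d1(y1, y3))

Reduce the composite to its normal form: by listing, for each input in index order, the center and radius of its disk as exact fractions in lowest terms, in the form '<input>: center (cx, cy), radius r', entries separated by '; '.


Follow each y-input down from d2: c' goes to c + r*c', radius to r*r'.
y2 passes through 1 substitution, ending at center (1/4, 1/2), radius 1/12
y1 passes through 2 substitutions, ending at center (-9/40, 11/40), radius 1/100
y3 passes through 2 substitutions, ending at center (-9/40, 1/5), radius 1/100

y1: center (-9/40, 11/40), radius 1/100; y2: center (1/4, 1/2), radius 1/12; y3: center (-9/40, 1/5), radius 1/100


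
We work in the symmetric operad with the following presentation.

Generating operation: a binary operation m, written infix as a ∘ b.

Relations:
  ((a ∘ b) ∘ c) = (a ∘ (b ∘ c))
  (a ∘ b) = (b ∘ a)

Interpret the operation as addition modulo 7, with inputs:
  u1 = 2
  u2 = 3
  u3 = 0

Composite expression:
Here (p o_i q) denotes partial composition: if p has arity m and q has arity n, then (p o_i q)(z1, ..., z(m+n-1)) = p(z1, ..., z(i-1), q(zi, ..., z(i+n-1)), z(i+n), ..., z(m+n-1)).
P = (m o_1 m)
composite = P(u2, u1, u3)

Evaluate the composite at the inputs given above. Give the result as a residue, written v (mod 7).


5 (mod 7)

(u2 ∘ u1) = 5
((u2 ∘ u1) ∘ u3) = 5


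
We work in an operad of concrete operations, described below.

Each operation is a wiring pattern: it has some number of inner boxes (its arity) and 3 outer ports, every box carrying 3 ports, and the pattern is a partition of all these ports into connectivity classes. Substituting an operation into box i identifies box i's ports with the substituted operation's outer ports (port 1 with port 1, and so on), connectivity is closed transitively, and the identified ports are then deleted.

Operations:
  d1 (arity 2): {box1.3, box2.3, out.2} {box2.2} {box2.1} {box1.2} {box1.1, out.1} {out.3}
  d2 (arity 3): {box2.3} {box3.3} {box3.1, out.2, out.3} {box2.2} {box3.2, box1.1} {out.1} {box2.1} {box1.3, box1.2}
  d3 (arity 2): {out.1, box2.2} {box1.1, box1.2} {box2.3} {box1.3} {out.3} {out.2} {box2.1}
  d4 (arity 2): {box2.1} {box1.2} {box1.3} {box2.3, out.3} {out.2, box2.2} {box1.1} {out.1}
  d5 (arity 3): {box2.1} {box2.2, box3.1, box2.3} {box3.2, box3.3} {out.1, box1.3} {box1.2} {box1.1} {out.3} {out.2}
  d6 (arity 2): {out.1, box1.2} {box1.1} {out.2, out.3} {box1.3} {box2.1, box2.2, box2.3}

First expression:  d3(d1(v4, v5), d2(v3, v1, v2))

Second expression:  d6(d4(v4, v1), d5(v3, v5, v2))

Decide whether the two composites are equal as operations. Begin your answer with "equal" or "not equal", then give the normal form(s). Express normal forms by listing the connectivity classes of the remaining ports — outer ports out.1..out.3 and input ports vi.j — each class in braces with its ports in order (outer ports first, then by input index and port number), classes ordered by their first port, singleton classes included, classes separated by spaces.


The first expression reduces to {out.1, v2.1} {out.2} {out.3} {v1.1} {v1.2} {v1.3} {v2.2, v3.1} {v2.3} {v3.2, v3.3} {v4.1, v4.3, v5.3} {v4.2} {v5.1} {v5.2}
The second expression reduces to {out.1, v1.2} {out.2, out.3} {v1.1} {v1.3} {v2.1, v5.2, v5.3} {v2.2, v2.3} {v3.1} {v3.2} {v3.3} {v4.1} {v4.2} {v4.3} {v5.1}
The normal forms differ: not equal.

not equal: they reduce to {out.1, v2.1} {out.2} {out.3} {v1.1} {v1.2} {v1.3} {v2.2, v3.1} {v2.3} {v3.2, v3.3} {v4.1, v4.3, v5.3} {v4.2} {v5.1} {v5.2} and {out.1, v1.2} {out.2, out.3} {v1.1} {v1.3} {v2.1, v5.2, v5.3} {v2.2, v2.3} {v3.1} {v3.2} {v3.3} {v4.1} {v4.2} {v4.3} {v5.1}


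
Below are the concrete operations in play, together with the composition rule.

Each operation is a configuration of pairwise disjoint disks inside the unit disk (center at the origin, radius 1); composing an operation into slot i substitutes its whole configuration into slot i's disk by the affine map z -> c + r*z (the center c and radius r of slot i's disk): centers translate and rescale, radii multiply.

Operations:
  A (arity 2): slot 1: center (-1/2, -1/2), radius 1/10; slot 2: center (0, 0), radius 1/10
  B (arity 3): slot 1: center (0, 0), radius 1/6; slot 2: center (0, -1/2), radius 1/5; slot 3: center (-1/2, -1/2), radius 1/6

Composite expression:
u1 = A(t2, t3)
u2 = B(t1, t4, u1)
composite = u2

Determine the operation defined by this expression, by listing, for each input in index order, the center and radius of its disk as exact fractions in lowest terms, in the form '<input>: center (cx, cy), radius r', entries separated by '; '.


t1: center (0, 0), radius 1/6; t2: center (-7/12, -7/12), radius 1/60; t3: center (-1/2, -1/2), radius 1/60; t4: center (0, -1/2), radius 1/5

Nesting under B composes maps z -> c + r*z down each t-path.
tracing t1 down its 1-map path: center (0, 0), radius 1/6
tracing t4 down its 1-map path: center (0, -1/2), radius 1/5
tracing t2 down its 2-map path: center (-7/12, -7/12), radius 1/60
tracing t3 down its 2-map path: center (-1/2, -1/2), radius 1/60


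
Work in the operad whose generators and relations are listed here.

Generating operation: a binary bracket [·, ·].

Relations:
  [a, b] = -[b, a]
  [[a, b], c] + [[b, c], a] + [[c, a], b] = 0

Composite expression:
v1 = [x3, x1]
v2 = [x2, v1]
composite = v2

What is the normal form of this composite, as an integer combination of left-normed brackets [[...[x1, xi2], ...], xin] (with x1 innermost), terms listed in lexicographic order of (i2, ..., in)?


Left-normed coefficients sit on the x1-initial expansion words.
Composite bracket: [x2, [x3, x1]]
Applying ab - ba throughout gives 4 signed words (2^2 = 4).
Coefficients come from the x1-initial words:
  x1x3x2 appears with sign +1, giving the term +[[x1, x3], x2]

[[x1, x3], x2]


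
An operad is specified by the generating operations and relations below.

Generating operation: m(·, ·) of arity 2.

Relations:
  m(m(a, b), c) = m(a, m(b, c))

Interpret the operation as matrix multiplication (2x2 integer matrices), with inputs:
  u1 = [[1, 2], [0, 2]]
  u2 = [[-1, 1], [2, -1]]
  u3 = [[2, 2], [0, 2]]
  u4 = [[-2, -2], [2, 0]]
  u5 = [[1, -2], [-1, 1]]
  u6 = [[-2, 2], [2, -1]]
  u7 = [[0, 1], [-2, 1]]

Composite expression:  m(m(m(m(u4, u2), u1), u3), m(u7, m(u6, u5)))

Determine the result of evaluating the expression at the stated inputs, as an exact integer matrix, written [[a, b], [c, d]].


[[-144, 224], [-56, 88]]


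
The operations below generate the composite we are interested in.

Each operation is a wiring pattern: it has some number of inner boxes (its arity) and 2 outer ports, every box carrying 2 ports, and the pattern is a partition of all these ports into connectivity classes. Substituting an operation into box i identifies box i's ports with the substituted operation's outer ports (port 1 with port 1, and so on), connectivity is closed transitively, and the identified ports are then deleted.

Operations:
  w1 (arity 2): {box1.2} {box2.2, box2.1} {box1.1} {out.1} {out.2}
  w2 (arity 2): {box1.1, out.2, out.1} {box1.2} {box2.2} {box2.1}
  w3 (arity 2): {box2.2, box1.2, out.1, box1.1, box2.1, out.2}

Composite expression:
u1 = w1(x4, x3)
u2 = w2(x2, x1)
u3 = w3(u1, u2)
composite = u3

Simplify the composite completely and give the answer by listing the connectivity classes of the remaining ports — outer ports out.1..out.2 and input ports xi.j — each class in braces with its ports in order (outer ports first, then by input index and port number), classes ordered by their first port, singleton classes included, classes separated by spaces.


{out.1, out.2, x2.1} {x1.1} {x1.2} {x2.2} {x3.1, x3.2} {x4.1} {x4.2}

After gluing at w3, chains via deleted ports link the x-ports.
composing w1 on (x4, x3), with out.j its own outer ports: {out.1} {out.2} {x3.1, x3.2} {x4.1} {x4.2}
composing w2 on (x2, x1), with out.j its own outer ports: {out.1, out.2, x2.1} {x1.1} {x1.2} {x2.2}
composing w3 on (x4, x3, x2, x1), with out.j its own outer ports: {out.1, out.2, x2.1} {x1.1} {x1.2} {x2.2} {x3.1, x3.2} {x4.1} {x4.2}


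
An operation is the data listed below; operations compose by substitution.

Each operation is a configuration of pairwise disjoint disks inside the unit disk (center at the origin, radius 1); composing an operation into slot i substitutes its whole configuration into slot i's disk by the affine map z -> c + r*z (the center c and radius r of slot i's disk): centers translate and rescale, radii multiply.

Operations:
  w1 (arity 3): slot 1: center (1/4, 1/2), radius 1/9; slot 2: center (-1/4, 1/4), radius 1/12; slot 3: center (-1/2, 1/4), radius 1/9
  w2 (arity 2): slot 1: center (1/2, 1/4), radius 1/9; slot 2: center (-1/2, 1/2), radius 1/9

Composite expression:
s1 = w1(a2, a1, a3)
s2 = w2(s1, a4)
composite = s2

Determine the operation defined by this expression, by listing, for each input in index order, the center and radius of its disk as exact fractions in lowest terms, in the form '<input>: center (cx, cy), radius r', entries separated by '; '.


Each a-disk chains the slot maps above it in w2; radii multiply.
a2: after 2 affine steps, its disk has center (19/36, 11/36), radius 1/81
a1: after 2 affine steps, its disk has center (17/36, 5/18), radius 1/108
a3: after 2 affine steps, its disk has center (4/9, 5/18), radius 1/81
a4: after 1 affine step, its disk has center (-1/2, 1/2), radius 1/9

a1: center (17/36, 5/18), radius 1/108; a2: center (19/36, 11/36), radius 1/81; a3: center (4/9, 5/18), radius 1/81; a4: center (-1/2, 1/2), radius 1/9


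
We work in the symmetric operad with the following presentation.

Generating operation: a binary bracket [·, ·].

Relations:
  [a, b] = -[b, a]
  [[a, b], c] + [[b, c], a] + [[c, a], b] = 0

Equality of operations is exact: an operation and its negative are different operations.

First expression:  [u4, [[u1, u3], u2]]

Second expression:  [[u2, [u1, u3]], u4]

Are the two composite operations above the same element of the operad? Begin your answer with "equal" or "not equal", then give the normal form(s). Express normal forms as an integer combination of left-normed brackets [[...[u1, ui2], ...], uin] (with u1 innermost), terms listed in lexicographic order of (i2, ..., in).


The first composite normalizes to -[[[u1, u3], u2], u4]
The second composite normalizes to -[[[u1, u3], u2], u4]
Identical normal forms: equal.

equal: each reduces to -[[[u1, u3], u2], u4]


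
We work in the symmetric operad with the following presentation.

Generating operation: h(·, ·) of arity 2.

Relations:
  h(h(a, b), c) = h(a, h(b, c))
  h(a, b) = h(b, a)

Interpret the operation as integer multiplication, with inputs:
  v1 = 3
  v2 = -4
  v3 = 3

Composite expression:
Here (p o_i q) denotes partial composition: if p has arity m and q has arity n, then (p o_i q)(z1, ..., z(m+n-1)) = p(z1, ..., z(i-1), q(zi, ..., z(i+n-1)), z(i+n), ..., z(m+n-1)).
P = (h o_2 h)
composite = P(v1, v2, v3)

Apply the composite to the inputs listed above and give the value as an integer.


h(v2, v3) = -12
h(v1, h(v2, v3)) = -36

-36


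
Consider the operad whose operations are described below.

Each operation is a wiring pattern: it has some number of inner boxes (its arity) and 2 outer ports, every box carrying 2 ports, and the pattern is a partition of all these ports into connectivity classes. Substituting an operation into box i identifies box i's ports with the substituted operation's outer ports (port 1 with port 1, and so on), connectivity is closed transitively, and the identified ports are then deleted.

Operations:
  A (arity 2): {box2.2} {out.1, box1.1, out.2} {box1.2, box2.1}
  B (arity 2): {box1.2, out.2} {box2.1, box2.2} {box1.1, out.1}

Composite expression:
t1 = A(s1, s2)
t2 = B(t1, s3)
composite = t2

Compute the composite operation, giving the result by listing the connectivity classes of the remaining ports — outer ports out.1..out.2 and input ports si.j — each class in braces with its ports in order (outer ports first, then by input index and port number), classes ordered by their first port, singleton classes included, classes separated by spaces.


Two ports join when wires chain via B-identified ports.
stage A: inputs (s1, s2), connectivity {out.1, out.2, s1.1} {s1.2, s2.1} {s2.2}, out.j its boundary
stage B: inputs (s1, s2, s3), connectivity {out.1, out.2, s1.1} {s1.2, s2.1} {s2.2} {s3.1, s3.2}, out.j its boundary

{out.1, out.2, s1.1} {s1.2, s2.1} {s2.2} {s3.1, s3.2}


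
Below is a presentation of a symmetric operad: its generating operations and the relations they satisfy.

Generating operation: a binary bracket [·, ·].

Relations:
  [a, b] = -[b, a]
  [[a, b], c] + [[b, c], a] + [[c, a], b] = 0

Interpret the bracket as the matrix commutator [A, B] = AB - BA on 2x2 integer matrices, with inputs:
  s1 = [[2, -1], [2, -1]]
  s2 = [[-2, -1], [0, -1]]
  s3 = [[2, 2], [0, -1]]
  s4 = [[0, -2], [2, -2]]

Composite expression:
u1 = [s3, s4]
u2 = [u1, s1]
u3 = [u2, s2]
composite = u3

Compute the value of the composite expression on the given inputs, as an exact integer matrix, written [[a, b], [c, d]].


[[-34, 74], [34, 34]]

[s3, s4] = [[4, -10], [-6, -4]]
[[s3, s4], s1] = [[-26, 22], [-34, 26]]
[[[s3, s4], s1], s2] = [[-34, 74], [34, 34]]


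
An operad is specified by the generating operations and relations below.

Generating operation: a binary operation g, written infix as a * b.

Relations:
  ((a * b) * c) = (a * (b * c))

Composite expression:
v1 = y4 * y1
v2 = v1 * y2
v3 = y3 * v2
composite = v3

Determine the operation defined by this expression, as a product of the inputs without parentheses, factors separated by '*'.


y3 * y4 * y1 * y2


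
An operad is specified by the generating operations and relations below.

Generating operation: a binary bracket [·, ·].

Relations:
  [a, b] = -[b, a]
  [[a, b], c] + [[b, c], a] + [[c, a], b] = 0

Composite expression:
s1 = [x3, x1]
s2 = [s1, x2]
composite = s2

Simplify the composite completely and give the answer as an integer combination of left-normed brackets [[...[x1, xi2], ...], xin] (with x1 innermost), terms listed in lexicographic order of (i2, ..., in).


Antisymmetry and Jacobi reduce to x1-anchored left-normed brackets.
Composite bracket: [[x3, x1], x2]
Applying ab - ba throughout gives 4 signed words (2^2 = 4).
The x1-initial words carry the normal form:
  word x1x3x2 has sign -1, contributing -[[x1, x3], x2]

-[[x1, x3], x2]


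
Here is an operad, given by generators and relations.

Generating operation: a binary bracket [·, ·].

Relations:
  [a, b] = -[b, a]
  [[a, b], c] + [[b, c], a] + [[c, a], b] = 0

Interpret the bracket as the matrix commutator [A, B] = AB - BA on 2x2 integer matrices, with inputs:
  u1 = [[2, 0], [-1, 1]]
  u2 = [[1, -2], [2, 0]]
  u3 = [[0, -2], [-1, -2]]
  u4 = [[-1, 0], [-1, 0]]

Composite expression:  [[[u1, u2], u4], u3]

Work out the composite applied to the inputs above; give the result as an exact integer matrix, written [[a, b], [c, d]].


[[0, -4], [2, 0]]


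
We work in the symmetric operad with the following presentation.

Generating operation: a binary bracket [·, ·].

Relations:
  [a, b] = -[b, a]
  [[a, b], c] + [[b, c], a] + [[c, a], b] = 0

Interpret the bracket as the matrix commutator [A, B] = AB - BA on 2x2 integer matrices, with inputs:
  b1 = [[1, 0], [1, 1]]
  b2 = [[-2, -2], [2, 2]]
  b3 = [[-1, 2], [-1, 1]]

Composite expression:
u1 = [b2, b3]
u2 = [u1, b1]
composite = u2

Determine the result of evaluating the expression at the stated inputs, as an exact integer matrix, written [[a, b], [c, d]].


[b2, b3] = [[-2, -12], [-8, 2]]
[[b2, b3], b1] = [[-12, 0], [4, 12]]

[[-12, 0], [4, 12]]


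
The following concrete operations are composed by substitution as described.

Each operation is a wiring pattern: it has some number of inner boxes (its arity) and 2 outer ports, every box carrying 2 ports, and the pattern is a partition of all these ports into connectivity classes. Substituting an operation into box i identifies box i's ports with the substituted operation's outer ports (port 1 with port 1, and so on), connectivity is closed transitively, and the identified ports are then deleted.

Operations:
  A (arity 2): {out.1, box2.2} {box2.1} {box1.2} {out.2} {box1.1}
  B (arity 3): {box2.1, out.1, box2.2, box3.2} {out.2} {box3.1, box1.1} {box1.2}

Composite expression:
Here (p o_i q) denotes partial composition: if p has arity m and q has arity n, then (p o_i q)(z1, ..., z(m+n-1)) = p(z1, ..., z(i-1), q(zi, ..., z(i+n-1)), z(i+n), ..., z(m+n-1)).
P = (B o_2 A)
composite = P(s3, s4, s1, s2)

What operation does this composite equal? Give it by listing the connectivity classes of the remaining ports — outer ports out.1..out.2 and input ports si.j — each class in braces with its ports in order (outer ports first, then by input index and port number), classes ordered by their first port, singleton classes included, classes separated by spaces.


{out.1, s1.2, s2.2} {out.2} {s1.1} {s2.1, s3.1} {s3.2} {s4.1} {s4.2}

Reachability decides: close wires over B-identified ports.
the subtree at A composes to {out.1, s1.2} {out.2} {s1.1} {s4.1} {s4.2} on (s4, s1); out.j = own outer ports
the subtree at B composes to {out.1, s1.2, s2.2} {out.2} {s1.1} {s2.1, s3.1} {s3.2} {s4.1} {s4.2} on (s3, s4, s1, s2); out.j = own outer ports
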